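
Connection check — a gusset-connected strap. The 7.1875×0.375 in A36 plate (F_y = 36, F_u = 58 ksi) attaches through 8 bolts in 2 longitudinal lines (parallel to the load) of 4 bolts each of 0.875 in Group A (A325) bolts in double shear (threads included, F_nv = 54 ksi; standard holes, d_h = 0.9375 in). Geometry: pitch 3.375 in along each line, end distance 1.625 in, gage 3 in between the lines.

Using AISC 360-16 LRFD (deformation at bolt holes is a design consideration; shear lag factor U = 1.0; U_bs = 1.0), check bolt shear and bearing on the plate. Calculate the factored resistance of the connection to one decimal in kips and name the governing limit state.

250.8 kips (bearing governs)

Bolt shear: A_b = π(0.875)²/4 = 0.60132 in². φR_n = 0.75 × 54 × 0.60132 × 8 × 2 = 389.7 kips.
Bearing (0.375 in plate, F_u = 58 ksi): end bolts L_c = 1.625 − 0.9375/2 = 1.15625, R_n = min(1.2×1.15625×0.375×58, 2.4×0.875×0.375×58) = 30.178 kips/bolt; interior L_c = 3.375 − 0.9375 = 2.4375, R_n = 45.675 kips/bolt. φR_n = 0.75 × (2×30.178 + 6×45.675) = 250.8 kips.
Governing: min(389.7, 250.8) = 250.8 kips → bearing.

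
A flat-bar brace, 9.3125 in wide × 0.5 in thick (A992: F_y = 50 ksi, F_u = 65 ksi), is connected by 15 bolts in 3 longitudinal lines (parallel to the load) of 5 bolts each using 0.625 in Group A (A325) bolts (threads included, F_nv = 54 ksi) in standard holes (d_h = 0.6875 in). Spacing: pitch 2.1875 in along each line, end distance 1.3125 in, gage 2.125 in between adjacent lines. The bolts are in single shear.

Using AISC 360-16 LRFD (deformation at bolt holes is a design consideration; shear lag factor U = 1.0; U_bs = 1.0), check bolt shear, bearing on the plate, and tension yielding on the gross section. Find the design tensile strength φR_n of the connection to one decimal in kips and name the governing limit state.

Bolt shear: A_b = π(0.625)²/4 = 0.3068 in². φR_n = 0.75 × 54 × 0.3068 × 15 × 1 = 186.4 kips.
Bearing (0.5 in plate, F_u = 65 ksi): end bolts L_c = 1.3125 − 0.6875/2 = 0.96875, R_n = min(1.2×0.96875×0.5×65, 2.4×0.625×0.5×65) = 37.781 kips/bolt; interior L_c = 2.1875 − 0.6875 = 1.5, R_n = 48.75 kips/bolt. φR_n = 0.75 × (3×37.781 + 12×48.75) = 523.8 kips.
Tension yield (gross): A_g = 9.3125×0.5 = 4.6563 in². φR_n = 0.90 × 50 × 4.6563 = 209.5 kips.
Governing: min(186.4, 523.8, 209.5) = 186.4 kips → bolt shear.

186.4 kips (bolt shear governs)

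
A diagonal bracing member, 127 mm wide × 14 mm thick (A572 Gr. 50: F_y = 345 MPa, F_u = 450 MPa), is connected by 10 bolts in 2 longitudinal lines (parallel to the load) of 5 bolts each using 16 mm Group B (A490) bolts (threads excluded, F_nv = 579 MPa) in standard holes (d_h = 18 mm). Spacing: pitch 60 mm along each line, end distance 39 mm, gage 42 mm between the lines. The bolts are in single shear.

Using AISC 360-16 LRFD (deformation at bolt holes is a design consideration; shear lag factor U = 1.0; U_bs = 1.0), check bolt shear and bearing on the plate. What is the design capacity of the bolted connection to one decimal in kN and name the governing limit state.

873.1 kN (bolt shear governs)

Bolt shear: A_b = π(16)²/4 = 201.06 mm². φR_n = 0.75 × 579 × 201.06 × 10 × 1 = 873.1 kN.
Bearing (14 mm plate, F_u = 450 MPa): end bolts L_c = 39 − 18/2 = 30, R_n = min(1.2×30×14×450, 2.4×16×14×450) = 226.8 kN/bolt; interior L_c = 60 − 18 = 42, R_n = 241.92 kN/bolt. φR_n = 0.75 × (2×226.8 + 8×241.92) = 1791.7 kN.
Governing: min(873.1, 1791.7) = 873.1 kN → bolt shear.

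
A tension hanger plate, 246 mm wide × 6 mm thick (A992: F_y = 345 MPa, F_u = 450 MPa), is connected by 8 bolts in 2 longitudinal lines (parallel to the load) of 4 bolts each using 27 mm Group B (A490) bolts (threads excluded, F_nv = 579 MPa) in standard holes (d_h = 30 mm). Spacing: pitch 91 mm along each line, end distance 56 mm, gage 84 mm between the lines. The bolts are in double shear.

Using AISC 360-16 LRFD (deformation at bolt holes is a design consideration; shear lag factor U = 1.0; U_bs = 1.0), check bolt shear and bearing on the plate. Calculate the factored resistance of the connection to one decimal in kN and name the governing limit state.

986.6 kN (bearing governs)

Bolt shear: A_b = π(27)²/4 = 572.56 mm². φR_n = 0.75 × 579 × 572.56 × 8 × 2 = 3978.1 kN.
Bearing (6 mm plate, F_u = 450 MPa): end bolts L_c = 56 − 30/2 = 41, R_n = min(1.2×41×6×450, 2.4×27×6×450) = 132.84 kN/bolt; interior L_c = 91 − 30 = 61, R_n = 174.96 kN/bolt. φR_n = 0.75 × (2×132.84 + 6×174.96) = 986.6 kN.
Governing: min(3978.1, 986.6) = 986.6 kN → bearing.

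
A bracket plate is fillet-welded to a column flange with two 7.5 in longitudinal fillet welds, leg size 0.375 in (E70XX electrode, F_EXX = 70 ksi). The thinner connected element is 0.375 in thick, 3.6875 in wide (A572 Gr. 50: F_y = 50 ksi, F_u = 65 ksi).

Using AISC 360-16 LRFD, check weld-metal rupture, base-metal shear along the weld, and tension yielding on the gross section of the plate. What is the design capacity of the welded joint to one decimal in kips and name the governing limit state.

62.2 kips (gross-section yield governs)

Weld metal: throat = 0.707×0.375 = 0.26513 in, L = 2×7.5 = 15 in. φR_n = 0.75 × 0.6 × 70 × 0.26513 × 15 = 125.3 kips.
Base metal shear (0.375 in plate): yield φR_n = 1.0×0.6×50×0.375×15 = 168.8 kips; rupture φR_n = 0.75×0.6×65×0.375×15 = 164.5 kips; take 164.5 kips (rupture).
Tension yield (gross): A_g = 3.6875×0.375 = 1.3828 in². φR_n = 0.90 × 50 × 1.3828 = 62.2 kips.
Governing: min(125.3, 164.5, 62.2) = 62.2 kips → gross-section yield.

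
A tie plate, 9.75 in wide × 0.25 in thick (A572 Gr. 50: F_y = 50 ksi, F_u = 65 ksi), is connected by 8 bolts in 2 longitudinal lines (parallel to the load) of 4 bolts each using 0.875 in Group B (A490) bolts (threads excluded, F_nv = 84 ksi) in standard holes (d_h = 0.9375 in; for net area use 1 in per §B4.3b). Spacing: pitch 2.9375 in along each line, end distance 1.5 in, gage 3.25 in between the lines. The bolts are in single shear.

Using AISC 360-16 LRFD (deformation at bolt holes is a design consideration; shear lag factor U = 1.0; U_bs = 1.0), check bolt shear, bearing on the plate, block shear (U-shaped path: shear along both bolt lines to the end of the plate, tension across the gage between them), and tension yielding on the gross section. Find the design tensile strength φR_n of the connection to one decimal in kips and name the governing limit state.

109.7 kips (gross-section yield governs)

Bolt shear: A_b = π(0.875)²/4 = 0.60132 in². φR_n = 0.75 × 84 × 0.60132 × 8 × 1 = 303.1 kips.
Bearing (0.25 in plate, F_u = 65 ksi): end bolts L_c = 1.5 − 0.9375/2 = 1.03125, R_n = min(1.2×1.03125×0.25×65, 2.4×0.875×0.25×65) = 20.109 kips/bolt; interior L_c = 2.9375 − 0.9375 = 2, R_n = 34.125 kips/bolt. φR_n = 0.75 × (2×20.109 + 6×34.125) = 183.7 kips.
Block shear: shear path 2×[1.5+3×2.9375] = 2×10.3125 in, A_gv = 5.1563, A_nv = 2×(10.3125 − 3.5×1)×0.25 = 3.4063 in²; tension across gage: (3.25 − 1×1)×0.25 = 0.5625 in². R_n = min(0.6×65×3.4063, 0.6×50×5.1563) + 1.0×65×0.5625 = min(132.85, 154.69) + 36.563 = 169.41 kips. φR_n = 0.75 × 169.41 = 127.1 kips.
Tension yield (gross): A_g = 9.75×0.25 = 2.4375 in². φR_n = 0.90 × 50 × 2.4375 = 109.7 kips.
Governing: min(303.1, 183.7, 127.1, 109.7) = 109.7 kips → gross-section yield.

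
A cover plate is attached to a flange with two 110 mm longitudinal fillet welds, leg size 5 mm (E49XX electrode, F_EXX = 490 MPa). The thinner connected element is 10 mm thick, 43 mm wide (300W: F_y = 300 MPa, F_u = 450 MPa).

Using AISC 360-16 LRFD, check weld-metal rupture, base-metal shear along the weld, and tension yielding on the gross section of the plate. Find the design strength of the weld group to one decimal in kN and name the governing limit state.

116.1 kN (gross-section yield governs)

Weld metal: throat = 0.707×5 = 3.535 mm, L = 2×110 = 220 mm. φR_n = 0.75 × 0.6 × 490 × 3.535 × 220 = 171.5 kN.
Base metal shear (10 mm plate): yield φR_n = 1.0×0.6×300×10×220 = 396.0 kN; rupture φR_n = 0.75×0.6×450×10×220 = 445.5 kN; take 396.0 kN (yield).
Tension yield (gross): A_g = 43×10 = 430 mm². φR_n = 0.90 × 300 × 430 = 116.1 kN.
Governing: min(171.5, 396.0, 116.1) = 116.1 kN → gross-section yield.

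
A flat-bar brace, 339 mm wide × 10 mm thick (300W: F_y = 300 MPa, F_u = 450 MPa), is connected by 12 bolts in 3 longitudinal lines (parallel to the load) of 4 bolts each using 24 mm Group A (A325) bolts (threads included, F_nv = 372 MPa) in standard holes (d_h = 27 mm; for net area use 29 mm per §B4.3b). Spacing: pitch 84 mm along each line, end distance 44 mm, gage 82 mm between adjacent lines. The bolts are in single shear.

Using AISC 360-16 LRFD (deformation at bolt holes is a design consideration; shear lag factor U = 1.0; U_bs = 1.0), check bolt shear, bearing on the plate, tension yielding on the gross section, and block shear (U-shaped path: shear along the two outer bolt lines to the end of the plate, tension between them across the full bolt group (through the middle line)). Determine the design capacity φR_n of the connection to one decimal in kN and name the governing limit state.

915.3 kN (gross-section yield governs)

Bolt shear: A_b = π(24)²/4 = 452.39 mm². φR_n = 0.75 × 372 × 452.39 × 12 × 1 = 1514.6 kN.
Bearing (10 mm plate, F_u = 450 MPa): end bolts L_c = 44 − 27/2 = 30.5, R_n = min(1.2×30.5×10×450, 2.4×24×10×450) = 164.7 kN/bolt; interior L_c = 84 − 27 = 57, R_n = 259.2 kN/bolt. φR_n = 0.75 × (3×164.7 + 9×259.2) = 2120.2 kN.
Tension yield (gross): A_g = 339×10 = 3390 mm². φR_n = 0.90 × 300 × 3390 = 915.3 kN.
Block shear: shear path 2×[44+3×84] = 2×296 mm, A_gv = 5920, A_nv = 2×(296 − 3.5×29)×10 = 3890 mm²; tension across gage: (164 − 2×29)×10 = 1060 mm². R_n = min(0.6×450×3890, 0.6×300×5920) + 1.0×450×1060 = min(1050.3, 1065.6) + 477 = 1527.3 kN. φR_n = 0.75 × 1527.3 = 1145.5 kN.
Governing: min(1514.6, 2120.2, 915.3, 1145.5) = 915.3 kN → gross-section yield.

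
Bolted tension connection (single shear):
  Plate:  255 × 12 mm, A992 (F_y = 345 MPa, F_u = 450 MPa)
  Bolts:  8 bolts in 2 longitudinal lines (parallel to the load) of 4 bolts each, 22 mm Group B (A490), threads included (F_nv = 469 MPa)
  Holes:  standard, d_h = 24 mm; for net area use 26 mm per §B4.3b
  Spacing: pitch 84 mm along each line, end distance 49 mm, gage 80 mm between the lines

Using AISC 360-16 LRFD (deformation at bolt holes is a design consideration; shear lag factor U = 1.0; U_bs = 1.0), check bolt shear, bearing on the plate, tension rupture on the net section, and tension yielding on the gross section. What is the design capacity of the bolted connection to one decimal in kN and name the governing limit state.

Bolt shear: A_b = π(22)²/4 = 380.13 mm². φR_n = 0.75 × 469 × 380.13 × 8 × 1 = 1069.7 kN.
Bearing (12 mm plate, F_u = 450 MPa): end bolts L_c = 49 − 24/2 = 37, R_n = min(1.2×37×12×450, 2.4×22×12×450) = 239.76 kN/bolt; interior L_c = 84 − 24 = 60, R_n = 285.12 kN/bolt. φR_n = 0.75 × (2×239.76 + 6×285.12) = 1642.7 kN.
Tension rupture (net): A_n = (255 − 2×26)×12 = 2436 mm² (U = 1.0, A_e = A_n). φR_n = 0.75 × 450 × 2436 = 822.2 kN.
Tension yield (gross): A_g = 255×12 = 3060 mm². φR_n = 0.90 × 345 × 3060 = 950.1 kN.
Governing: min(1069.7, 1642.7, 822.2, 950.1) = 822.2 kN → net-section rupture.

822.2 kN (net-section rupture governs)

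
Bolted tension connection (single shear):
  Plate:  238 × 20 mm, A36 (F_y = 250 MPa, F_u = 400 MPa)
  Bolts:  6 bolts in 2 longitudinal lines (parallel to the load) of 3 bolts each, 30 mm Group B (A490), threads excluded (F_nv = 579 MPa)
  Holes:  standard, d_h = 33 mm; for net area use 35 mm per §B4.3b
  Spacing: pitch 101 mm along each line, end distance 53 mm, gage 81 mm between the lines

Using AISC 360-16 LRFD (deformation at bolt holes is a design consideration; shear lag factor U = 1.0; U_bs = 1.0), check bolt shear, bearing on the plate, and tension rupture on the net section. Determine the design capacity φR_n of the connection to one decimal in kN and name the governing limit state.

1008.0 kN (net-section rupture governs)

Bolt shear: A_b = π(30)²/4 = 706.86 mm². φR_n = 0.75 × 579 × 706.86 × 6 × 1 = 1841.7 kN.
Bearing (20 mm plate, F_u = 400 MPa): end bolts L_c = 53 − 33/2 = 36.5, R_n = min(1.2×36.5×20×400, 2.4×30×20×400) = 350.4 kN/bolt; interior L_c = 101 − 33 = 68, R_n = 576 kN/bolt. φR_n = 0.75 × (2×350.4 + 4×576) = 2253.6 kN.
Tension rupture (net): A_n = (238 − 2×35)×20 = 3360 mm² (U = 1.0, A_e = A_n). φR_n = 0.75 × 400 × 3360 = 1008.0 kN.
Governing: min(1841.7, 2253.6, 1008.0) = 1008.0 kN → net-section rupture.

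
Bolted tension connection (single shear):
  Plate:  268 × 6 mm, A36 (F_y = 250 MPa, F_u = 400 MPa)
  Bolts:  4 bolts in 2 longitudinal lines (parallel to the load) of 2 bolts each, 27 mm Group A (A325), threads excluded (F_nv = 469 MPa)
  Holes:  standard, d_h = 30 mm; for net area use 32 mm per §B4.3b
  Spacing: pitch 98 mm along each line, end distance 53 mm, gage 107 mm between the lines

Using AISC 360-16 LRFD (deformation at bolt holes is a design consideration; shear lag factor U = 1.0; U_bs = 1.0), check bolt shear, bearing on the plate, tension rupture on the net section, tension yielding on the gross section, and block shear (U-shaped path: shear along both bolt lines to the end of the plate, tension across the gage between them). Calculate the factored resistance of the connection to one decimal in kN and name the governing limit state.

Bolt shear: A_b = π(27)²/4 = 572.56 mm². φR_n = 0.75 × 469 × 572.56 × 4 × 1 = 805.6 kN.
Bearing (6 mm plate, F_u = 400 MPa): end bolts L_c = 53 − 30/2 = 38, R_n = min(1.2×38×6×400, 2.4×27×6×400) = 109.44 kN/bolt; interior L_c = 98 − 30 = 68, R_n = 155.52 kN/bolt. φR_n = 0.75 × (2×109.44 + 2×155.52) = 397.4 kN.
Tension rupture (net): A_n = (268 − 2×32)×6 = 1224 mm² (U = 1.0, A_e = A_n). φR_n = 0.75 × 400 × 1224 = 367.2 kN.
Tension yield (gross): A_g = 268×6 = 1608 mm². φR_n = 0.90 × 250 × 1608 = 361.8 kN.
Block shear: shear path 2×[53+1×98] = 2×151 mm, A_gv = 1812, A_nv = 2×(151 − 1.5×32)×6 = 1236 mm²; tension across gage: (107 − 1×32)×6 = 450 mm². R_n = min(0.6×400×1236, 0.6×250×1812) + 1.0×400×450 = min(296.64, 271.8) + 180 = 451.8 kN. φR_n = 0.75 × 451.8 = 338.9 kN.
Governing: min(805.6, 397.4, 367.2, 361.8, 338.9) = 338.9 kN → block shear.

338.9 kN (block shear governs)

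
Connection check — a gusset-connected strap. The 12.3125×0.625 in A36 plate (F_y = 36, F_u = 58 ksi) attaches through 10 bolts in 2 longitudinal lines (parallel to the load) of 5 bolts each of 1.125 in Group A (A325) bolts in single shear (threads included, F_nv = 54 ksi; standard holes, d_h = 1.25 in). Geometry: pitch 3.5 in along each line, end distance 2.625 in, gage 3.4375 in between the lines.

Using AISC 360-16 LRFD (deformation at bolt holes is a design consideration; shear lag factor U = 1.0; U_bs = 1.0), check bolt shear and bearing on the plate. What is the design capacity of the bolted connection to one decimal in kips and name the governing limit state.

Bolt shear: A_b = π(1.125)²/4 = 0.99402 in². φR_n = 0.75 × 54 × 0.99402 × 10 × 1 = 402.6 kips.
Bearing (0.625 in plate, F_u = 58 ksi): end bolts L_c = 2.625 − 1.25/2 = 2, R_n = min(1.2×2×0.625×58, 2.4×1.125×0.625×58) = 87 kips/bolt; interior L_c = 3.5 − 1.25 = 2.25, R_n = 97.875 kips/bolt. φR_n = 0.75 × (2×87 + 8×97.875) = 717.8 kips.
Governing: min(402.6, 717.8) = 402.6 kips → bolt shear.

402.6 kips (bolt shear governs)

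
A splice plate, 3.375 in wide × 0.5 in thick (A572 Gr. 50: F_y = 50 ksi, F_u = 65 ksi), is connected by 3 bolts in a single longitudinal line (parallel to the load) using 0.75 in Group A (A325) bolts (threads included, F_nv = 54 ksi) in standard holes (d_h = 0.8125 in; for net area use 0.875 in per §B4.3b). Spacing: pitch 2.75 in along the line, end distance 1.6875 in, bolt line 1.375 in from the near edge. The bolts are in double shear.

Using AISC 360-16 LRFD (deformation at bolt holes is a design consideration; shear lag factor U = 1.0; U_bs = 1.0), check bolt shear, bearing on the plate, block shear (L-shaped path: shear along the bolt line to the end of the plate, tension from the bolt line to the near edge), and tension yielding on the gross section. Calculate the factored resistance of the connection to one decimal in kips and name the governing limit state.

75.9 kips (gross-section yield governs)

Bolt shear: A_b = π(0.75)²/4 = 0.44179 in². φR_n = 0.75 × 54 × 0.44179 × 3 × 2 = 107.4 kips.
Bearing (0.5 in plate, F_u = 65 ksi): end bolts L_c = 1.6875 − 0.8125/2 = 1.28125, R_n = min(1.2×1.28125×0.5×65, 2.4×0.75×0.5×65) = 49.969 kips/bolt; interior L_c = 2.75 − 0.8125 = 1.9375, R_n = 58.5 kips/bolt. φR_n = 0.75 × (1×49.969 + 2×58.5) = 125.2 kips.
Block shear: shear path 1×[1.6875+2×2.75] = 1×7.1875 in, A_gv = 3.5938, A_nv = 1×(7.1875 − 2.5×0.875)×0.5 = 2.5 in²; tension to near edge: (1.375 − 0.5×0.875)×0.5 = 0.46875 in². R_n = min(0.6×65×2.5, 0.6×50×3.5938) + 1.0×65×0.46875 = min(97.5, 107.81) + 30.469 = 127.97 kips. φR_n = 0.75 × 127.97 = 96.0 kips.
Tension yield (gross): A_g = 3.375×0.5 = 1.6875 in². φR_n = 0.90 × 50 × 1.6875 = 75.9 kips.
Governing: min(107.4, 125.2, 96.0, 75.9) = 75.9 kips → gross-section yield.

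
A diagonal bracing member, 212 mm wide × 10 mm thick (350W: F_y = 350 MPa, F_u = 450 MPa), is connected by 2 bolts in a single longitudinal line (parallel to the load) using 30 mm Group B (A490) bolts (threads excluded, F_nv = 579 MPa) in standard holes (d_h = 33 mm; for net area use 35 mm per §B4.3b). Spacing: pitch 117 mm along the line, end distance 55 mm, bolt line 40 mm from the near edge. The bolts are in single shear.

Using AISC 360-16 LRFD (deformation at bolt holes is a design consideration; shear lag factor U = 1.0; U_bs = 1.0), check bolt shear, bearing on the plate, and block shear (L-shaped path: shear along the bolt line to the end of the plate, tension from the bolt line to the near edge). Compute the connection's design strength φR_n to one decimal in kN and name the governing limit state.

Bolt shear: A_b = π(30)²/4 = 706.86 mm². φR_n = 0.75 × 579 × 706.86 × 2 × 1 = 613.9 kN.
Bearing (10 mm plate, F_u = 450 MPa): end bolts L_c = 55 − 33/2 = 38.5, R_n = min(1.2×38.5×10×450, 2.4×30×10×450) = 207.9 kN/bolt; interior L_c = 117 − 33 = 84, R_n = 324 kN/bolt. φR_n = 0.75 × (1×207.9 + 1×324) = 398.9 kN.
Block shear: shear path 1×[55+1×117] = 1×172 mm, A_gv = 1720, A_nv = 1×(172 − 1.5×35)×10 = 1195 mm²; tension to near edge: (40 − 0.5×35)×10 = 225 mm². R_n = min(0.6×450×1195, 0.6×350×1720) + 1.0×450×225 = min(322.65, 361.2) + 101.25 = 423.9 kN. φR_n = 0.75 × 423.9 = 317.9 kN.
Governing: min(613.9, 398.9, 317.9) = 317.9 kN → block shear.

317.9 kN (block shear governs)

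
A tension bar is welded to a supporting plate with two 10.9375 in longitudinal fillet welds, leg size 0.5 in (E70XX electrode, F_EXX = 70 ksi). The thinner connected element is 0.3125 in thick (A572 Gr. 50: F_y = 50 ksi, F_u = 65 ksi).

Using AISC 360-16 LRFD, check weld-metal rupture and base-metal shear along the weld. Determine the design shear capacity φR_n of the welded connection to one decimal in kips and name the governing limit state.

200.0 kips (base-metal shear governs)

Weld metal: throat = 0.707×0.5 = 0.3535 in, L = 2×10.9375 = 21.875 in. φR_n = 0.75 × 0.6 × 70 × 0.3535 × 21.875 = 243.6 kips.
Base metal shear (0.3125 in plate): yield φR_n = 1.0×0.6×50×0.3125×21.875 = 205.1 kips; rupture φR_n = 0.75×0.6×65×0.3125×21.875 = 200.0 kips; take 200.0 kips (rupture).
Governing: min(243.6, 200.0) = 200.0 kips → base-metal shear.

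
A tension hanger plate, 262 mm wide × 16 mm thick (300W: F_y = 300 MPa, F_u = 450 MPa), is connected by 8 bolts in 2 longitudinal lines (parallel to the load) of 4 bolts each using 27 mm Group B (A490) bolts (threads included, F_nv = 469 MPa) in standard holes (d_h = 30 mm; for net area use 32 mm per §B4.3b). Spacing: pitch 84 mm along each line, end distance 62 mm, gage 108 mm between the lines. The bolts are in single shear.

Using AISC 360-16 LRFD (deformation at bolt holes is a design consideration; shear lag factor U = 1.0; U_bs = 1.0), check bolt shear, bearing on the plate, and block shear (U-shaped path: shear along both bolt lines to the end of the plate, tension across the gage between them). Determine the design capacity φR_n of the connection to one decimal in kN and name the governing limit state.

1611.2 kN (bolt shear governs)

Bolt shear: A_b = π(27)²/4 = 572.56 mm². φR_n = 0.75 × 469 × 572.56 × 8 × 1 = 1611.2 kN.
Bearing (16 mm plate, F_u = 450 MPa): end bolts L_c = 62 − 30/2 = 47, R_n = min(1.2×47×16×450, 2.4×27×16×450) = 406.08 kN/bolt; interior L_c = 84 − 30 = 54, R_n = 466.56 kN/bolt. φR_n = 0.75 × (2×406.08 + 6×466.56) = 2708.6 kN.
Block shear: shear path 2×[62+3×84] = 2×314 mm, A_gv = 10048, A_nv = 2×(314 − 3.5×32)×16 = 6464 mm²; tension across gage: (108 − 1×32)×16 = 1216 mm². R_n = min(0.6×450×6464, 0.6×300×10048) + 1.0×450×1216 = min(1745.3, 1808.6) + 547.2 = 2292.5 kN. φR_n = 0.75 × 2292.5 = 1719.4 kN.
Governing: min(1611.2, 2708.6, 1719.4) = 1611.2 kN → bolt shear.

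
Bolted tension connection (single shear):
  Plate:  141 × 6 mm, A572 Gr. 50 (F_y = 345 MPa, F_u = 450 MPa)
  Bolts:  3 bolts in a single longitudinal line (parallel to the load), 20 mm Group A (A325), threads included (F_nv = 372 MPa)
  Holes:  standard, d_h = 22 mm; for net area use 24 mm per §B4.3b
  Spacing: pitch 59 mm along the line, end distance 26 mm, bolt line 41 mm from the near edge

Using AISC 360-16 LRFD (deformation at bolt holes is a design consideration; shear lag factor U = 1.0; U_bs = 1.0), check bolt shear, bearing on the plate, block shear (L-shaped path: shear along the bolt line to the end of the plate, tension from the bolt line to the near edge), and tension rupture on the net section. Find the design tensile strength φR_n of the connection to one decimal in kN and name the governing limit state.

Bolt shear: A_b = π(20)²/4 = 314.16 mm². φR_n = 0.75 × 372 × 314.16 × 3 × 1 = 263.0 kN.
Bearing (6 mm plate, F_u = 450 MPa): end bolts L_c = 26 − 22/2 = 15, R_n = min(1.2×15×6×450, 2.4×20×6×450) = 48.6 kN/bolt; interior L_c = 59 − 22 = 37, R_n = 119.88 kN/bolt. φR_n = 0.75 × (1×48.6 + 2×119.88) = 216.3 kN.
Block shear: shear path 1×[26+2×59] = 1×144 mm, A_gv = 864, A_nv = 1×(144 − 2.5×24)×6 = 504 mm²; tension to near edge: (41 − 0.5×24)×6 = 174 mm². R_n = min(0.6×450×504, 0.6×345×864) + 1.0×450×174 = min(136.08, 178.85) + 78.3 = 214.38 kN. φR_n = 0.75 × 214.38 = 160.8 kN.
Tension rupture (net): A_n = (141 − 1×24)×6 = 702 mm² (U = 1.0, A_e = A_n). φR_n = 0.75 × 450 × 702 = 236.9 kN.
Governing: min(263.0, 216.3, 160.8, 236.9) = 160.8 kN → block shear.

160.8 kN (block shear governs)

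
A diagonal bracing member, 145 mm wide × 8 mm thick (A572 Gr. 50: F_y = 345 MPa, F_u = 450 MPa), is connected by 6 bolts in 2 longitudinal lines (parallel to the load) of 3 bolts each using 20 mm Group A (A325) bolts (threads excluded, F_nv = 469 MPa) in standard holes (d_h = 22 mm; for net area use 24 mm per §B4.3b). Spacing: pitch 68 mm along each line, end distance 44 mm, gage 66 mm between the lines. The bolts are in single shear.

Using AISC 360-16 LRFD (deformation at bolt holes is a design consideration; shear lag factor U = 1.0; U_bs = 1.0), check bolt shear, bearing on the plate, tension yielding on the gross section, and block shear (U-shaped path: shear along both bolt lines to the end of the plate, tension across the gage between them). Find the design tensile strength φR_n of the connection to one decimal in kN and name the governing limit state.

360.2 kN (gross-section yield governs)

Bolt shear: A_b = π(20)²/4 = 314.16 mm². φR_n = 0.75 × 469 × 314.16 × 6 × 1 = 663.0 kN.
Bearing (8 mm plate, F_u = 450 MPa): end bolts L_c = 44 − 22/2 = 33, R_n = min(1.2×33×8×450, 2.4×20×8×450) = 142.56 kN/bolt; interior L_c = 68 − 22 = 46, R_n = 172.8 kN/bolt. φR_n = 0.75 × (2×142.56 + 4×172.8) = 732.2 kN.
Tension yield (gross): A_g = 145×8 = 1160 mm². φR_n = 0.90 × 345 × 1160 = 360.2 kN.
Block shear: shear path 2×[44+2×68] = 2×180 mm, A_gv = 2880, A_nv = 2×(180 − 2.5×24)×8 = 1920 mm²; tension across gage: (66 − 1×24)×8 = 336 mm². R_n = min(0.6×450×1920, 0.6×345×2880) + 1.0×450×336 = min(518.4, 596.16) + 151.2 = 669.6 kN. φR_n = 0.75 × 669.6 = 502.2 kN.
Governing: min(663.0, 732.2, 360.2, 502.2) = 360.2 kN → gross-section yield.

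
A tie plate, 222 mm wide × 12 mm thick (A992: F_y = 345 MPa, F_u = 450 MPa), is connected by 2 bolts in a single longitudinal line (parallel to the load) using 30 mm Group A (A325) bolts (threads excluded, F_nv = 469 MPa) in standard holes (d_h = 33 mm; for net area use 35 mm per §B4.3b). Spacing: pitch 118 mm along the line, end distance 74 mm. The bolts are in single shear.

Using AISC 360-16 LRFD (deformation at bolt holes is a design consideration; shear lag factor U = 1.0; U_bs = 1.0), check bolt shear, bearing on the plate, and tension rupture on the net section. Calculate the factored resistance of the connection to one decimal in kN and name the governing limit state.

497.3 kN (bolt shear governs)

Bolt shear: A_b = π(30)²/4 = 706.86 mm². φR_n = 0.75 × 469 × 706.86 × 2 × 1 = 497.3 kN.
Bearing (12 mm plate, F_u = 450 MPa): end bolts L_c = 74 − 33/2 = 57.5, R_n = min(1.2×57.5×12×450, 2.4×30×12×450) = 372.6 kN/bolt; interior L_c = 118 − 33 = 85, R_n = 388.8 kN/bolt. φR_n = 0.75 × (1×372.6 + 1×388.8) = 571.1 kN.
Tension rupture (net): A_n = (222 − 1×35)×12 = 2244 mm² (U = 1.0, A_e = A_n). φR_n = 0.75 × 450 × 2244 = 757.4 kN.
Governing: min(497.3, 571.1, 757.4) = 497.3 kN → bolt shear.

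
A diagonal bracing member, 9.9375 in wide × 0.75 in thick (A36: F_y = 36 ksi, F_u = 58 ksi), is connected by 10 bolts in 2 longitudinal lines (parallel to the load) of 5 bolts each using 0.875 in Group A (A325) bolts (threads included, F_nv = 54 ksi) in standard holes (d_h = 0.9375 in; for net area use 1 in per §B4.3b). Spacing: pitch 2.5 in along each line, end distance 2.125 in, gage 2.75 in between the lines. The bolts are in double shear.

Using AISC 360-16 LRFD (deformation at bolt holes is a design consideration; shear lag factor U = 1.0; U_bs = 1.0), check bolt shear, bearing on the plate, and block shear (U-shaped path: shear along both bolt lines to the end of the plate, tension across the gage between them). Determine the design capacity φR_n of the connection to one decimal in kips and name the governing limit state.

351.7 kips (block shear governs)

Bolt shear: A_b = π(0.875)²/4 = 0.60132 in². φR_n = 0.75 × 54 × 0.60132 × 10 × 2 = 487.1 kips.
Bearing (0.75 in plate, F_u = 58 ksi): end bolts L_c = 2.125 − 0.9375/2 = 1.65625, R_n = min(1.2×1.65625×0.75×58, 2.4×0.875×0.75×58) = 86.456 kips/bolt; interior L_c = 2.5 − 0.9375 = 1.5625, R_n = 81.563 kips/bolt. φR_n = 0.75 × (2×86.456 + 8×81.563) = 619.1 kips.
Block shear: shear path 2×[2.125+4×2.5] = 2×12.125 in, A_gv = 18.188, A_nv = 2×(12.125 − 4.5×1)×0.75 = 11.438 in²; tension across gage: (2.75 − 1×1)×0.75 = 1.3125 in². R_n = min(0.6×58×11.438, 0.6×36×18.188) + 1.0×58×1.3125 = min(398.04, 392.86) + 76.125 = 468.99 kips. φR_n = 0.75 × 468.99 = 351.7 kips.
Governing: min(487.1, 619.1, 351.7) = 351.7 kips → block shear.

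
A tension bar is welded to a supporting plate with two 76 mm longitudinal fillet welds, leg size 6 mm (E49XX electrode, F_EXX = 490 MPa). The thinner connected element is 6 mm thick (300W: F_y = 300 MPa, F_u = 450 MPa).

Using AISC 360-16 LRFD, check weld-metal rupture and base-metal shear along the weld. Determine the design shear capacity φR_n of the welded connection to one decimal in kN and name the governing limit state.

Weld metal: throat = 0.707×6 = 4.242 mm, L = 2×76 = 152 mm. φR_n = 0.75 × 0.6 × 490 × 4.242 × 152 = 142.2 kN.
Base metal shear (6 mm plate): yield φR_n = 1.0×0.6×300×6×152 = 164.2 kN; rupture φR_n = 0.75×0.6×450×6×152 = 184.7 kN; take 164.2 kN (yield).
Governing: min(142.2, 164.2) = 142.2 kN → weld metal.

142.2 kN (weld metal governs)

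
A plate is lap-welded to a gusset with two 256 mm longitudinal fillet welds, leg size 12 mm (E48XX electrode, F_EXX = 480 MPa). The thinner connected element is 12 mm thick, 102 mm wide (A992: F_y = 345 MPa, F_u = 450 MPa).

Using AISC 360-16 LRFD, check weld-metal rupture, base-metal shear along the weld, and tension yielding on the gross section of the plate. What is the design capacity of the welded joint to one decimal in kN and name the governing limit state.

380.1 kN (gross-section yield governs)

Weld metal: throat = 0.707×12 = 8.484 mm, L = 2×256 = 512 mm. φR_n = 0.75 × 0.6 × 480 × 8.484 × 512 = 938.3 kN.
Base metal shear (12 mm plate): yield φR_n = 1.0×0.6×345×12×512 = 1271.8 kN; rupture φR_n = 0.75×0.6×450×12×512 = 1244.2 kN; take 1244.2 kN (rupture).
Tension yield (gross): A_g = 102×12 = 1224 mm². φR_n = 0.90 × 345 × 1224 = 380.1 kN.
Governing: min(938.3, 1244.2, 380.1) = 380.1 kN → gross-section yield.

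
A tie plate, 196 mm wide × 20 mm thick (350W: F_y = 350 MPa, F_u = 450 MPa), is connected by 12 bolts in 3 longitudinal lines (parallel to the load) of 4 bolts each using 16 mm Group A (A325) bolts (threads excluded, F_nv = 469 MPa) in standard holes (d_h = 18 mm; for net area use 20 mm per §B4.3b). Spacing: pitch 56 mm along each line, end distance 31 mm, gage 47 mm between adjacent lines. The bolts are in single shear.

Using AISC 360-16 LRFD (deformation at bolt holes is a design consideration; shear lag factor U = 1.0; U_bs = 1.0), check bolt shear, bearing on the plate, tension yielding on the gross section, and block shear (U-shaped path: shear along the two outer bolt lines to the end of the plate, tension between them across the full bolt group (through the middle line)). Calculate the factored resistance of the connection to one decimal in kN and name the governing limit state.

848.7 kN (bolt shear governs)

Bolt shear: A_b = π(16)²/4 = 201.06 mm². φR_n = 0.75 × 469 × 201.06 × 12 × 1 = 848.7 kN.
Bearing (20 mm plate, F_u = 450 MPa): end bolts L_c = 31 − 18/2 = 22, R_n = min(1.2×22×20×450, 2.4×16×20×450) = 237.6 kN/bolt; interior L_c = 56 − 18 = 38, R_n = 345.6 kN/bolt. φR_n = 0.75 × (3×237.6 + 9×345.6) = 2867.4 kN.
Tension yield (gross): A_g = 196×20 = 3920 mm². φR_n = 0.90 × 350 × 3920 = 1234.8 kN.
Block shear: shear path 2×[31+3×56] = 2×199 mm, A_gv = 7960, A_nv = 2×(199 − 3.5×20)×20 = 5160 mm²; tension across gage: (94 − 2×20)×20 = 1080 mm². R_n = min(0.6×450×5160, 0.6×350×7960) + 1.0×450×1080 = min(1393.2, 1671.6) + 486 = 1879.2 kN. φR_n = 0.75 × 1879.2 = 1409.4 kN.
Governing: min(848.7, 2867.4, 1234.8, 1409.4) = 848.7 kN → bolt shear.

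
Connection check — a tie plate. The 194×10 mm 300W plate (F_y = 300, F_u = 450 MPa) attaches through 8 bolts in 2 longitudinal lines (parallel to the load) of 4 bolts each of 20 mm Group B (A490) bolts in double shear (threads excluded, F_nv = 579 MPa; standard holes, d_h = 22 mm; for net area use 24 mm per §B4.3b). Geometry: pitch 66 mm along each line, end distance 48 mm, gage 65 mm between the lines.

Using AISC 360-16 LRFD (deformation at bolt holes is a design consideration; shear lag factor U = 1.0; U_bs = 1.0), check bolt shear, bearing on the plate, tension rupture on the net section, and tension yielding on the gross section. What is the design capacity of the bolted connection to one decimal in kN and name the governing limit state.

Bolt shear: A_b = π(20)²/4 = 314.16 mm². φR_n = 0.75 × 579 × 314.16 × 8 × 2 = 2182.8 kN.
Bearing (10 mm plate, F_u = 450 MPa): end bolts L_c = 48 − 22/2 = 37, R_n = min(1.2×37×10×450, 2.4×20×10×450) = 199.8 kN/bolt; interior L_c = 66 − 22 = 44, R_n = 216 kN/bolt. φR_n = 0.75 × (2×199.8 + 6×216) = 1271.7 kN.
Tension rupture (net): A_n = (194 − 2×24)×10 = 1460 mm² (U = 1.0, A_e = A_n). φR_n = 0.75 × 450 × 1460 = 492.8 kN.
Tension yield (gross): A_g = 194×10 = 1940 mm². φR_n = 0.90 × 300 × 1940 = 523.8 kN.
Governing: min(2182.8, 1271.7, 492.8, 523.8) = 492.8 kN → net-section rupture.

492.8 kN (net-section rupture governs)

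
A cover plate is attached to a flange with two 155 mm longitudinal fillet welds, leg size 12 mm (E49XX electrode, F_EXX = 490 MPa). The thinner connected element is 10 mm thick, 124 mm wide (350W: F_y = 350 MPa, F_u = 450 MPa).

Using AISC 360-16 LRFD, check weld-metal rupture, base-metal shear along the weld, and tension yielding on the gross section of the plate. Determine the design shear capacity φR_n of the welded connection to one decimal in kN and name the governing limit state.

390.6 kN (gross-section yield governs)

Weld metal: throat = 0.707×12 = 8.484 mm, L = 2×155 = 310 mm. φR_n = 0.75 × 0.6 × 490 × 8.484 × 310 = 579.9 kN.
Base metal shear (10 mm plate): yield φR_n = 1.0×0.6×350×10×310 = 651.0 kN; rupture φR_n = 0.75×0.6×450×10×310 = 627.8 kN; take 627.8 kN (rupture).
Tension yield (gross): A_g = 124×10 = 1240 mm². φR_n = 0.90 × 350 × 1240 = 390.6 kN.
Governing: min(579.9, 627.8, 390.6) = 390.6 kN → gross-section yield.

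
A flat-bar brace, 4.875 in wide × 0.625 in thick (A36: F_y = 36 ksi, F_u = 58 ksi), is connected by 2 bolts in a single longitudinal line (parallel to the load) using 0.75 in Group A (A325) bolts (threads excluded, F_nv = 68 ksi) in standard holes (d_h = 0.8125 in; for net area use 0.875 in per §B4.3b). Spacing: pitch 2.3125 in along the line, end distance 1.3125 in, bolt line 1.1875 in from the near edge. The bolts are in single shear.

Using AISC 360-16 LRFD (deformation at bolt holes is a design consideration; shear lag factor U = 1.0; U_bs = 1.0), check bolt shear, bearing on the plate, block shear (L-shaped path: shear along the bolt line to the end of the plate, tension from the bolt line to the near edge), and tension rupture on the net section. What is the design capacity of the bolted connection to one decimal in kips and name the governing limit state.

45.1 kips (bolt shear governs)

Bolt shear: A_b = π(0.75)²/4 = 0.44179 in². φR_n = 0.75 × 68 × 0.44179 × 2 × 1 = 45.1 kips.
Bearing (0.625 in plate, F_u = 58 ksi): end bolts L_c = 1.3125 − 0.8125/2 = 0.90625, R_n = min(1.2×0.90625×0.625×58, 2.4×0.75×0.625×58) = 39.422 kips/bolt; interior L_c = 2.3125 − 0.8125 = 1.5, R_n = 65.25 kips/bolt. φR_n = 0.75 × (1×39.422 + 1×65.25) = 78.5 kips.
Block shear: shear path 1×[1.3125+1×2.3125] = 1×3.625 in, A_gv = 2.2656, A_nv = 1×(3.625 − 1.5×0.875)×0.625 = 1.4453 in²; tension to near edge: (1.1875 − 0.5×0.875)×0.625 = 0.46875 in². R_n = min(0.6×58×1.4453, 0.6×36×2.2656) + 1.0×58×0.46875 = min(50.296, 48.937) + 27.188 = 76.125 kips. φR_n = 0.75 × 76.125 = 57.1 kips.
Tension rupture (net): A_n = (4.875 − 1×0.875)×0.625 = 2.5 in² (U = 1.0, A_e = A_n). φR_n = 0.75 × 58 × 2.5 = 108.8 kips.
Governing: min(45.1, 78.5, 57.1, 108.8) = 45.1 kips → bolt shear.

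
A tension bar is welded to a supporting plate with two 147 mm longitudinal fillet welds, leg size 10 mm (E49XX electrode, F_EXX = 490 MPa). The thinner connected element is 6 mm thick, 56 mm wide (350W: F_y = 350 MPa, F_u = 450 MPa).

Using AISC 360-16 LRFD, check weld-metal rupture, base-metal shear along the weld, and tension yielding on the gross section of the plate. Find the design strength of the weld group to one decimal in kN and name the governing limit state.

Weld metal: throat = 0.707×10 = 7.07 mm, L = 2×147 = 294 mm. φR_n = 0.75 × 0.6 × 490 × 7.07 × 294 = 458.3 kN.
Base metal shear (6 mm plate): yield φR_n = 1.0×0.6×350×6×294 = 370.4 kN; rupture φR_n = 0.75×0.6×450×6×294 = 357.2 kN; take 357.2 kN (rupture).
Tension yield (gross): A_g = 56×6 = 336 mm². φR_n = 0.90 × 350 × 336 = 105.8 kN.
Governing: min(458.3, 357.2, 105.8) = 105.8 kN → gross-section yield.

105.8 kN (gross-section yield governs)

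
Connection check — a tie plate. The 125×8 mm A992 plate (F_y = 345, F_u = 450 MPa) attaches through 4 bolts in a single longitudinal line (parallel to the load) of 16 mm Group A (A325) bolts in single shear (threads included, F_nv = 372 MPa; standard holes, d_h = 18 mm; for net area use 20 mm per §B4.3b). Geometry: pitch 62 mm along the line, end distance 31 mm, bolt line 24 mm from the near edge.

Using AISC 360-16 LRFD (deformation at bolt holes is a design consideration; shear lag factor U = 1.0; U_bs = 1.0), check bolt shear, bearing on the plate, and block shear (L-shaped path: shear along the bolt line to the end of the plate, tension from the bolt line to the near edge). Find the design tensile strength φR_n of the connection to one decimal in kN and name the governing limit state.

224.4 kN (bolt shear governs)

Bolt shear: A_b = π(16)²/4 = 201.06 mm². φR_n = 0.75 × 372 × 201.06 × 4 × 1 = 224.4 kN.
Bearing (8 mm plate, F_u = 450 MPa): end bolts L_c = 31 − 18/2 = 22, R_n = min(1.2×22×8×450, 2.4×16×8×450) = 95.04 kN/bolt; interior L_c = 62 − 18 = 44, R_n = 138.24 kN/bolt. φR_n = 0.75 × (1×95.04 + 3×138.24) = 382.3 kN.
Block shear: shear path 1×[31+3×62] = 1×217 mm, A_gv = 1736, A_nv = 1×(217 − 3.5×20)×8 = 1176 mm²; tension to near edge: (24 − 0.5×20)×8 = 112 mm². R_n = min(0.6×450×1176, 0.6×345×1736) + 1.0×450×112 = min(317.52, 359.35) + 50.4 = 367.92 kN. φR_n = 0.75 × 367.92 = 275.9 kN.
Governing: min(224.4, 382.3, 275.9) = 224.4 kN → bolt shear.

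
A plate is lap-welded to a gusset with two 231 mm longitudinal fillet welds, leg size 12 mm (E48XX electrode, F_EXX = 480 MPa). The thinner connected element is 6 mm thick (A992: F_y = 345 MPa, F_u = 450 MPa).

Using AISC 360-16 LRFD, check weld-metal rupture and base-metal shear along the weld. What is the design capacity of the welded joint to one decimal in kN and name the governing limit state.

561.3 kN (base-metal shear governs)

Weld metal: throat = 0.707×12 = 8.484 mm, L = 2×231 = 462 mm. φR_n = 0.75 × 0.6 × 480 × 8.484 × 462 = 846.6 kN.
Base metal shear (6 mm plate): yield φR_n = 1.0×0.6×345×6×462 = 573.8 kN; rupture φR_n = 0.75×0.6×450×6×462 = 561.3 kN; take 561.3 kN (rupture).
Governing: min(846.6, 561.3) = 561.3 kN → base-metal shear.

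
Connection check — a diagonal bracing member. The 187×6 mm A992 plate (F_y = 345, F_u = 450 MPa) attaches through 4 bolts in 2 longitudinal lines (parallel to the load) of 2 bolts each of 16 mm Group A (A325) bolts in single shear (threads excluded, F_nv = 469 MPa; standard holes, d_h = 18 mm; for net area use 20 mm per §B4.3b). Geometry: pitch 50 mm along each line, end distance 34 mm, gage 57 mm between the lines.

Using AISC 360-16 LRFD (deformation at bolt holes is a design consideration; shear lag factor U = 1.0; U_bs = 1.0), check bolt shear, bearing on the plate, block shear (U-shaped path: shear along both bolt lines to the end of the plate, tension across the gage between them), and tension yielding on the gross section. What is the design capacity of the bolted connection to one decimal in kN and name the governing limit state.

Bolt shear: A_b = π(16)²/4 = 201.06 mm². φR_n = 0.75 × 469 × 201.06 × 4 × 1 = 282.9 kN.
Bearing (6 mm plate, F_u = 450 MPa): end bolts L_c = 34 − 18/2 = 25, R_n = min(1.2×25×6×450, 2.4×16×6×450) = 81 kN/bolt; interior L_c = 50 − 18 = 32, R_n = 103.68 kN/bolt. φR_n = 0.75 × (2×81 + 2×103.68) = 277.0 kN.
Block shear: shear path 2×[34+1×50] = 2×84 mm, A_gv = 1008, A_nv = 2×(84 − 1.5×20)×6 = 648 mm²; tension across gage: (57 − 1×20)×6 = 222 mm². R_n = min(0.6×450×648, 0.6×345×1008) + 1.0×450×222 = min(174.96, 208.66) + 99.9 = 274.86 kN. φR_n = 0.75 × 274.86 = 206.1 kN.
Tension yield (gross): A_g = 187×6 = 1122 mm². φR_n = 0.90 × 345 × 1122 = 348.4 kN.
Governing: min(282.9, 277.0, 206.1, 348.4) = 206.1 kN → block shear.

206.1 kN (block shear governs)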